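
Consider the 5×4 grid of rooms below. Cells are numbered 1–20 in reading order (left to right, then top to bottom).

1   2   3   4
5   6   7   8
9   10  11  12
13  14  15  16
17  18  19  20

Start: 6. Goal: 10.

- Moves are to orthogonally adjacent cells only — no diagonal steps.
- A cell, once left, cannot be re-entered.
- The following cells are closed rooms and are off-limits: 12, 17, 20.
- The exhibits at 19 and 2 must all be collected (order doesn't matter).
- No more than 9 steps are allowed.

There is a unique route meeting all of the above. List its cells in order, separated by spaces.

The budget equals the shortest possible length, so every move has to be on a shortest route through the required cells.
Route from 6: up 1 to 2, right 1 to 3, down 4 to 19, left 1 to 18, up 2 to 10 — 9 moves in all.
Check: all required cells visited; 9 ≤ 9 moves.

6 2 3 7 11 15 19 18 14 10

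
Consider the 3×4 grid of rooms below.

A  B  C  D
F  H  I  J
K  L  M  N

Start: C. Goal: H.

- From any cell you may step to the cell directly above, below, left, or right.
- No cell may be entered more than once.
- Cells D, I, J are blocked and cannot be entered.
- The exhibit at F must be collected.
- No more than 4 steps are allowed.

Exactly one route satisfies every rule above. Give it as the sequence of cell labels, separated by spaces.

The budget equals the shortest possible length, so every move has to be on a shortest route through the required cells.
Route from C: 2× left (reaching A), down to F, right to H — 4 moves in all.
Check: all required cells visited; 4 ≤ 4 moves.

C B A F H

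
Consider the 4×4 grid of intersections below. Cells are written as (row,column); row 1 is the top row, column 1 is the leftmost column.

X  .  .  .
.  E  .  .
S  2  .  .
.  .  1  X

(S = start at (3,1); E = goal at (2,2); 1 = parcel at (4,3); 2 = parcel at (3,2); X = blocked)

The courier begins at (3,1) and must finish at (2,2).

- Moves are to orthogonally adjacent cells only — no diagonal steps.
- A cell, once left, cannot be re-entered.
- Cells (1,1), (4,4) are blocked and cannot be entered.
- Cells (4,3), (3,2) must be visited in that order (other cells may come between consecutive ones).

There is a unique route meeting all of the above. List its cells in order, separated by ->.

The waypoints must appear in the order (4,3), (3,2), with no cell reused.
Route from (3,1): down 1 to (4,1), right 2 to (4,3), up 1 to (3,3), left 1 to (3,2), up 1 to (2,2) — 6 moves in all.
Check: order respected (1 at step 3, 2 at step 5).

(3,1) -> (4,1) -> (4,2) -> (4,3) -> (3,3) -> (3,2) -> (2,2)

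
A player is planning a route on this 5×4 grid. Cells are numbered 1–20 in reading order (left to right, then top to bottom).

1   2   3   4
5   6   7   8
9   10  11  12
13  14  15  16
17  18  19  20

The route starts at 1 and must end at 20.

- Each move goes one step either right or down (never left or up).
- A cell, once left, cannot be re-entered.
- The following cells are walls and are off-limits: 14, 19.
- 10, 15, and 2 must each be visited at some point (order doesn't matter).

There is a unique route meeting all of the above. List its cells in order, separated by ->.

Moves only go right or down, so the column and row indices never decrease.
Route from 1: right to 2, 2× down (reaching 10), right to 11, down to 15, right to 16, down to 20 — 7 moves in all.
Check: all required cells visited.

1 -> 2 -> 6 -> 10 -> 11 -> 15 -> 16 -> 20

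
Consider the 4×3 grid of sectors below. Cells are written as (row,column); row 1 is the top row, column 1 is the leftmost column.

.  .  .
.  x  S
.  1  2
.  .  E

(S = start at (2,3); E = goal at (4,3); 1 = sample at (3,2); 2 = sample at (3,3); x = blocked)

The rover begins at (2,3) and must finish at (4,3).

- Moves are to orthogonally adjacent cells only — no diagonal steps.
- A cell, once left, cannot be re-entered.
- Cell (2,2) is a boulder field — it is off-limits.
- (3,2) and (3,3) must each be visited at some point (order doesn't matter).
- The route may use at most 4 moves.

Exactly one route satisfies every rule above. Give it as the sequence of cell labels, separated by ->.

(2,3) -> (3,3) -> (3,2) -> (4,2) -> (4,3)

The 4-move cap with required stops at (3,2), (3,3) leaves no slack for detours.
Route from (2,3): down to (3,3), left to (3,2), down to (4,2), right to (4,3) — 4 moves in all.
Check: all required cells visited; 4 ≤ 4 moves.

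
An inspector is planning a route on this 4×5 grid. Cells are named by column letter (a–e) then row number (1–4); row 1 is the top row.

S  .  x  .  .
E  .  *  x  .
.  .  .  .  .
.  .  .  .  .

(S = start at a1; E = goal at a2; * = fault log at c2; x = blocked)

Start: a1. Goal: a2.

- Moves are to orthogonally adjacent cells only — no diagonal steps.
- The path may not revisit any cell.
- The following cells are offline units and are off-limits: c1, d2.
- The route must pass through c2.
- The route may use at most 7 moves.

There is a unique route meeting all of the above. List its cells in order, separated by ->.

Any route must reach c2 and still end at a2 within 7 moves, so the order of the required stops is forced.
Route from a1: right to b1, down to b2, right to c2, down to c3, 2× left (reaching a3), up to a2 — 7 moves in all.
Check: all required cells visited; 7 ≤ 7 moves.

a1 -> b1 -> b2 -> c2 -> c3 -> b3 -> a3 -> a2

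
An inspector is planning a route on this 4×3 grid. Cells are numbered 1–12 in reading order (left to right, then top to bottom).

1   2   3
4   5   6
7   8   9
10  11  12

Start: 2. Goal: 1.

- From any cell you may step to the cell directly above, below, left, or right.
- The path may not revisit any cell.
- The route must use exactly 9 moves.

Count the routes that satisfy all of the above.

9

Need simple routes of exactly 9 moves from 2 to 1 (Manhattan distance 1, so 4 moves are spent on a detour and 4 undoing it).
Branch systematically from the start, pruning whenever the remaining move budget drops below the Manhattan distance to 1 or differs from it in parity. Grouping the completions by first move — via 5: 4; via 3: 5 (no valid completion starts via 1) — and summing: 4 + 5 = 9.
That gives 9 routes.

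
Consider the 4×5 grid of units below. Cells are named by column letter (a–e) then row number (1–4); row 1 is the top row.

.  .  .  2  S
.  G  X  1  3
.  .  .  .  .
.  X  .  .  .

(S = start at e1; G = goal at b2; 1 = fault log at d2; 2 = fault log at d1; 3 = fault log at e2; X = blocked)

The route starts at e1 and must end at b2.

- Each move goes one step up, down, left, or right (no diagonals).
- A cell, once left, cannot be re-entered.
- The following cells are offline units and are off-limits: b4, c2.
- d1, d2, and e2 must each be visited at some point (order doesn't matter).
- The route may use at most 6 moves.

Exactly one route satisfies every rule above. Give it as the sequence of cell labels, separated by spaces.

Any route must reach d1, d2, and e2 and still end at b2 within 6 moves, so the order of the required stops is forced.
Route from e1: down to e2, left to d2, up to d1, 2× left (reaching b1), down to b2 — 6 moves in all.
Check: all required cells visited; 6 ≤ 6 moves.

e1 e2 d2 d1 c1 b1 b2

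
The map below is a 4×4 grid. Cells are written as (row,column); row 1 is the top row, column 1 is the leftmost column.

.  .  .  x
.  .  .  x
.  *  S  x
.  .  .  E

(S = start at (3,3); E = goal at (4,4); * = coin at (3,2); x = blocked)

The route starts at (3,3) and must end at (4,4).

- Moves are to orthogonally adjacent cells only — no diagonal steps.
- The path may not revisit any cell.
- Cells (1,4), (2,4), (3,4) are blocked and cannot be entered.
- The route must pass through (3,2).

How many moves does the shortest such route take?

4

Any route passes through (3,2) somewhere between (3,3) and (4,4). Summing Manhattan distances along the two legs ((3,3) → (3,2) → (4,4)) gives a lower bound of 1 + 3 = 4 moves.
A route of 4 moves achieves this: (3,3) → (3,2) → (4,2) → (4,3) → (4,4).
Since 4 matches the lower bound, it is optimal.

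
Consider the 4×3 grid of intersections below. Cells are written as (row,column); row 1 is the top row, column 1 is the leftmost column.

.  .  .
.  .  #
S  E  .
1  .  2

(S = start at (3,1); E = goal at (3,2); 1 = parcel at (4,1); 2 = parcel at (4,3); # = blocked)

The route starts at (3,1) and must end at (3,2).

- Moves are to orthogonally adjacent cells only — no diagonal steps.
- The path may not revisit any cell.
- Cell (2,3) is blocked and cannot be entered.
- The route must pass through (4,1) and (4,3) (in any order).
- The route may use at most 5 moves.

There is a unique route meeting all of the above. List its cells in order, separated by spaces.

The budget equals the shortest possible length, so every move has to be on a shortest route through the required cells.
Route from (3,1): down 1 to (4,1), right 2 to (4,3), up 1 to (3,3), left 1 to (3,2) — 5 moves in all.
Check: all required cells visited; 5 ≤ 5 moves.

(3,1) (4,1) (4,2) (4,3) (3,3) (3,2)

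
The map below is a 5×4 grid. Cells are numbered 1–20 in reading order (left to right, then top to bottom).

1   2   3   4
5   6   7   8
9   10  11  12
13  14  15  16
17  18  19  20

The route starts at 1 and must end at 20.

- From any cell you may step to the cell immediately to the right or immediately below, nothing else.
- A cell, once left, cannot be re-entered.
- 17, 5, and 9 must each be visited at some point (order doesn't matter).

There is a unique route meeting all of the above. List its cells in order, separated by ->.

1 -> 5 -> 9 -> 13 -> 17 -> 18 -> 19 -> 20

Moves only go right or down, so the column and row indices never decrease.
Route from 1: down 4 to 17, right 3 to 20 — 7 moves in all.
Check: all required cells visited.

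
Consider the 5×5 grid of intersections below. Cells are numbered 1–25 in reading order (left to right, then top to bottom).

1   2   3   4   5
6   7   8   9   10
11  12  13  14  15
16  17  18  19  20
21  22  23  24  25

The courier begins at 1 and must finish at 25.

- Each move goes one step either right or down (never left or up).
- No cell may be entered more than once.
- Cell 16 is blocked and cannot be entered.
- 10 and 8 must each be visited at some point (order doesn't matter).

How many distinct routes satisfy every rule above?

3

A right/down-only route from 1 to 25 makes exactly 4 down-moves and 4 right-moves in some order.
With no other constraints that would be C(8,4) = 70 routes.
A monotone route can only reach the required cells in the order 8, 10, so split there and multiply the segment counts (each segment already excludes blocked cells): 1→8: 3; 8→10: 1; 10→25: 1; product = 3.
That gives 3 routes.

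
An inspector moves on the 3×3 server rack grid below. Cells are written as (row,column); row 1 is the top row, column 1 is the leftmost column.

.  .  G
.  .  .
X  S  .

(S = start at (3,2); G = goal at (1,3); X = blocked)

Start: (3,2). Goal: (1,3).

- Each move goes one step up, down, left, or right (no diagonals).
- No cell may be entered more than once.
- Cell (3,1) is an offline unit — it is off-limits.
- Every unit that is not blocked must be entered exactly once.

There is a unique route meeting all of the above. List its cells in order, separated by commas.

Need to visit all 8 open cells exactly once, starting at (3,2) and ending at (1,3).
Cell (1,1) has only two open neighbours ((2,1) and (1,2)), so the path must pass straight through it: one of those is the cell it's entered from and the other is where it exits.
Route from (3,2): right to (3,3), up to (2,3), 2× left (reaching (2,1)), up to (1,1), 2× right (reaching (1,3)) — 7 moves in all.
Check: all 8 open cells covered.

(3,2), (3,3), (2,3), (2,2), (2,1), (1,1), (1,2), (1,3)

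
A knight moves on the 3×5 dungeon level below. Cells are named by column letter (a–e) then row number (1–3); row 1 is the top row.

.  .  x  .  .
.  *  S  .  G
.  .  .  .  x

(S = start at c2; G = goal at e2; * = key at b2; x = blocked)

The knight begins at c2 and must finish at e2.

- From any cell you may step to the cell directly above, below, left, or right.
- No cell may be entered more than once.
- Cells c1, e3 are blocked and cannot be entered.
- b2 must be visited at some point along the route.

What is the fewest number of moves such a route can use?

Any route passes through b2 somewhere between c2 and e2. Summing Manhattan distances along the two legs (c2 → b2 → e2) gives a lower bound of 1 + 3 = 4 moves.
The shortest route satisfying every rule uses 6 moves: c2 → b2 → b3 → c3 → d3 → d2 → e2.
The no-revisit rule (legs can't share cells) pushes the minimum above the 4-move bound; an exhaustive check rules out every length from 4 to 5, leaving 6 as the minimum.

6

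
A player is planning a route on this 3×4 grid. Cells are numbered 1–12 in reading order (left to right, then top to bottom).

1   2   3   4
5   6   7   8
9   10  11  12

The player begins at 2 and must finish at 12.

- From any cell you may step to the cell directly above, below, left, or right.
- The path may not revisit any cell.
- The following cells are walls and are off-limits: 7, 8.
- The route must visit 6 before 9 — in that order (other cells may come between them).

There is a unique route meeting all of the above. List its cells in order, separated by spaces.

The waypoints must appear in the order 6, 9, with no cell reused.
Route from 2: down to 6, left to 5, down to 9, 3× right (reaching 12) — 6 moves in all.
Check: order respected (6 at step 1, 9 at step 3).

2 6 5 9 10 11 12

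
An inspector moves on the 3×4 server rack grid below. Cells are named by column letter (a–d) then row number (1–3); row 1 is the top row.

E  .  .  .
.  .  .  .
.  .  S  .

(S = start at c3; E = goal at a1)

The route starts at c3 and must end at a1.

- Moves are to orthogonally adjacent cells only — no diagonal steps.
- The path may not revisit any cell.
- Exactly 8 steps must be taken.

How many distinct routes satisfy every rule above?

9

Need simple routes of exactly 8 moves from c3 to a1 (Manhattan distance 4, so 2 moves are spent on a detour and 2 undoing it).
Branch systematically from the start, pruning whenever the remaining move budget drops below the Manhattan distance to a1 or differs from it in parity. Grouping the completions by first move — via c2: 2; via b3: 2; via d3: 5 — and summing: 2 + 2 + 5 = 9.
That gives 9 routes.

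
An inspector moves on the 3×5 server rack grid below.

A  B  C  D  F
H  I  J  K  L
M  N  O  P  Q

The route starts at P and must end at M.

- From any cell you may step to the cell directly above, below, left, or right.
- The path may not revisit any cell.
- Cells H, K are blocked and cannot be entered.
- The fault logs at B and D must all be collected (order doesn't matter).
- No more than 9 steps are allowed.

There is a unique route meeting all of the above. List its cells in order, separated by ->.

P -> Q -> L -> F -> D -> C -> B -> I -> N -> M

The 9-move cap with required stops at B, D leaves no slack for detours.
Route from P: right 1 to Q, up 2 to F, left 3 to B, down 2 to N, left 1 to M — 9 moves in all.
Check: all required cells visited; 9 ≤ 9 moves.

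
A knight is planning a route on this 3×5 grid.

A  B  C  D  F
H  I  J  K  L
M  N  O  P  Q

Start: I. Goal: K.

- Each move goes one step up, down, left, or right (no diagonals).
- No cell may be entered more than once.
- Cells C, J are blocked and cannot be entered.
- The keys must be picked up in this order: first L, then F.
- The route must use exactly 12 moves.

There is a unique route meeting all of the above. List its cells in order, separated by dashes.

The waypoints must appear in the order L, F, with no cell reused.
Route from I: up to B, left to A, 2× down (reaching M), 4× right (reaching Q), 2× up (reaching F), left to D, down to K — 12 moves in all.
Check: order respected (L at step 9, F at step 10); 12 moves as required.

I - B - A - H - M - N - O - P - Q - L - F - D - K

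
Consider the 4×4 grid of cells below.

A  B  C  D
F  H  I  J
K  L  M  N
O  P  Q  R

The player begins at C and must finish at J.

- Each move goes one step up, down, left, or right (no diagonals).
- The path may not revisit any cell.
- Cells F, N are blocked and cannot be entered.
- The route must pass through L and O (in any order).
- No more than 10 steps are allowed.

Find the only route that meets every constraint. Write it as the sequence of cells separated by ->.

The budget equals the shortest possible length, so every move has to be on a shortest route through the required cells.
Route from C: left to B, 2× down (reaching L), left to K, down to O, 2× right (reaching Q), 2× up (reaching I), right to J — 10 moves in all.
Check: all required cells visited; 10 ≤ 10 moves.

C -> B -> H -> L -> K -> O -> P -> Q -> M -> I -> J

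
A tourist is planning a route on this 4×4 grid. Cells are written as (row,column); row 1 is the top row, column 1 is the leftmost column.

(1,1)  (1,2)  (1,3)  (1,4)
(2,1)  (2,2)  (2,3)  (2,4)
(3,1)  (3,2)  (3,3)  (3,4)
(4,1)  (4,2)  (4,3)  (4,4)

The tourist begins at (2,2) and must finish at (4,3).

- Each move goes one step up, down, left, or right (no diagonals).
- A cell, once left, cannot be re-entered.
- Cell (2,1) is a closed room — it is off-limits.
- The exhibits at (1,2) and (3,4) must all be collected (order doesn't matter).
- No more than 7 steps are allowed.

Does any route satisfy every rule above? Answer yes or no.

One route that works: (2,2) → (1,2) → (1,3) → (2,3) → (3,3) → (3,4) → (4,4) → (4,3).

yes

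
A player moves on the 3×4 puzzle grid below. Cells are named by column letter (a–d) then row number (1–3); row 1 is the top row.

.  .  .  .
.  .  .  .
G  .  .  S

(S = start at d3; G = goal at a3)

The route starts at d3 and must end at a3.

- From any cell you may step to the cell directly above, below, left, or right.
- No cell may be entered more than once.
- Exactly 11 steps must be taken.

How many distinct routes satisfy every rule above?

Need simple routes of exactly 11 moves from d3 to a3 (Manhattan distance 3, so 4 moves are spent on a detour and 4 undoing it).
Enumerating: d3 d2 d1 c1 c2 c3 b3 b2 b1 a1 a2 a3 | d3 d2 d1 c1 b1 a1 a2 b2 c2 c3 b3 a3 | d3 c3 c2 d2 d1 c1 b1 a1 a2 b2 b3 a3 | d3 c3 b3 b2 c2 d2 d1 c1 b1 a1 a2 a3.
That gives 4 routes.

4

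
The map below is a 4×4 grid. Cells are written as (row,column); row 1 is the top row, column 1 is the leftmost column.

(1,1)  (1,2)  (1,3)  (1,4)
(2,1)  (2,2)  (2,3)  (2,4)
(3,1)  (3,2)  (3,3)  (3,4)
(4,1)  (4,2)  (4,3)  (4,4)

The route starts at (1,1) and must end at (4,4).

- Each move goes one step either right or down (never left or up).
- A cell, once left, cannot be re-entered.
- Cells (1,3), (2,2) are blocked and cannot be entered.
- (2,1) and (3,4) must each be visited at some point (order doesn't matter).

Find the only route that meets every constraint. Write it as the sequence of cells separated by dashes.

Moves only go right or down, so the column and row indices never decrease.
Route from (1,1): 2× down (reaching (3,1)), 3× right (reaching (3,4)), down to (4,4) — 6 moves in all.
Check: all required cells visited.

(1,1) - (2,1) - (3,1) - (3,2) - (3,3) - (3,4) - (4,4)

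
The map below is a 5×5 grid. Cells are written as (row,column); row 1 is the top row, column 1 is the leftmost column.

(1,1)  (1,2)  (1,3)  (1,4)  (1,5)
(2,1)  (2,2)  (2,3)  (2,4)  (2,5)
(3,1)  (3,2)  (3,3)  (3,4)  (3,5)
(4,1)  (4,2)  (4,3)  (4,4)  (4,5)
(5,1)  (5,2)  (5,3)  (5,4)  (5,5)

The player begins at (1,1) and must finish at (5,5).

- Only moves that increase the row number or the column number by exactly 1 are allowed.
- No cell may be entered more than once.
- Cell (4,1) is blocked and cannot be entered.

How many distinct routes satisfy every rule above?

65

A right/down-only route from (1,1) to (5,5) makes exactly 4 down-moves and 4 right-moves in some order.
With no other constraints that would be C(8,4) = 70 routes.
Subtract routes through each blocked cell (inclusion–exclusion for overlaps): − through (4,1): 5 → 65.
That gives 65 routes.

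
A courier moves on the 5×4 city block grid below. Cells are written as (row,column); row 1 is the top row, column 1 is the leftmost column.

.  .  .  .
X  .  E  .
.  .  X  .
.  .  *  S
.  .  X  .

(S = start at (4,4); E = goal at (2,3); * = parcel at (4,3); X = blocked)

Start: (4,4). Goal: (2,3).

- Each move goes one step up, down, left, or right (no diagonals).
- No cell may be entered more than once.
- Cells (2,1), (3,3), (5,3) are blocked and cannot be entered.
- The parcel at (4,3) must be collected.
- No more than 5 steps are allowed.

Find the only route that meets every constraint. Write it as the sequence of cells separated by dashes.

(4,4) - (4,3) - (4,2) - (3,2) - (2,2) - (2,3)

The 5-move cap with required stops at (4,3) leaves no slack for detours.
Route from (4,4): 2× left (reaching (4,2)), 2× up (reaching (2,2)), right to (2,3) — 5 moves in all.
Check: all required cells visited; 5 ≤ 5 moves.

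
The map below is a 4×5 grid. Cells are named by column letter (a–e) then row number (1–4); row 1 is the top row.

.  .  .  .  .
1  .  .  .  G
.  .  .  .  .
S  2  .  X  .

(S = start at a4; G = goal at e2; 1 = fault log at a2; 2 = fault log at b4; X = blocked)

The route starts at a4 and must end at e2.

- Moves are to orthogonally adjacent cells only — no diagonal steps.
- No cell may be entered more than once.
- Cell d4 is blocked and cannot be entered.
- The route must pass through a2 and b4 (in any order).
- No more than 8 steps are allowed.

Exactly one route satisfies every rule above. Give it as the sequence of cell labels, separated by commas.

a4, b4, b3, a3, a2, b2, c2, d2, e2

The 8-move cap with required stops at a2, b4 leaves no slack for detours.
Route from a4: right to b4, up to b3, left to a3, up to a2, 4× right (reaching e2) — 8 moves in all.
Check: all required cells visited; 8 ≤ 8 moves.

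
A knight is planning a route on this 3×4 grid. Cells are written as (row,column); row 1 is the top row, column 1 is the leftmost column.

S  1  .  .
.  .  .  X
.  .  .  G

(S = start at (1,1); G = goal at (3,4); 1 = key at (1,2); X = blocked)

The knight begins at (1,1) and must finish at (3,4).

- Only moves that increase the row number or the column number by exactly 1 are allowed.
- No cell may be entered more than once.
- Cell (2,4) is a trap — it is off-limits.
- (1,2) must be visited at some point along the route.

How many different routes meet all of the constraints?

3

A right/down-only route from (1,1) to (3,4) makes exactly 2 down-moves and 3 right-moves in some order.
With no other constraints that would be C(5,2) = 10 routes.
Split at (1,2) and multiply the segment counts (each segment already excludes blocked cells): (1,1)→(1,2): 1; (1,2)→(3,4): 3; product = 3.
That gives 3 routes.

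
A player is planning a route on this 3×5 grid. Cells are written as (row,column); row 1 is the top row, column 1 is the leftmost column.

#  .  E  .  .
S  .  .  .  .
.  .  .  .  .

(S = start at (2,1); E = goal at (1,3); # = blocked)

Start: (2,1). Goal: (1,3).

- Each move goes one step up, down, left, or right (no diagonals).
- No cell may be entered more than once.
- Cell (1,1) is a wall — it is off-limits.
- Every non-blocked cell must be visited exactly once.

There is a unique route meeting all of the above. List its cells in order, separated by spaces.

(2,1) (3,1) (3,2) (3,3) (3,4) (3,5) (2,5) (1,5) (1,4) (2,4) (2,3) (2,2) (1,2) (1,3)

Need to visit all 14 open cells exactly once, starting at (2,1) and ending at (1,3).
Cell (3,5) has only two open neighbours ((2,5) and (3,4)), so the path must pass straight through it: one of those is the cell it's entered from and the other is where it exits.
Route from (2,1): down to (3,1), 4× right (reaching (3,5)), 2× up (reaching (1,5)), left to (1,4), down to (2,4), 2× left (reaching (2,2)), up to (1,2), right to (1,3) — 13 moves in all.
Check: all 14 open cells covered.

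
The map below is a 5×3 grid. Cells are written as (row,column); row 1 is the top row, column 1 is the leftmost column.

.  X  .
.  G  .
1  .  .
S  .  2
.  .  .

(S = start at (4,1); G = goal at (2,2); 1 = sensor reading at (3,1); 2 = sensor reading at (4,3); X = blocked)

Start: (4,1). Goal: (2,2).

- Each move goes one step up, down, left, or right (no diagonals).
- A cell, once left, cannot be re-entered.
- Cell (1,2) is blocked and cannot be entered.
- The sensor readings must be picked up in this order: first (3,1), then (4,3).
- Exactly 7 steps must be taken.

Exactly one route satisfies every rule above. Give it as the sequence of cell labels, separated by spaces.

The waypoints must appear in the order (3,1), (4,3), with no cell reused.
Route from (4,1): up 1 to (3,1), right 1 to (3,2), down 1 to (4,2), right 1 to (4,3), up 2 to (2,3), left 1 to (2,2) — 7 moves in all.
Check: order respected (1 at step 1, 2 at step 4); 7 moves as required.

(4,1) (3,1) (3,2) (4,2) (4,3) (3,3) (2,3) (2,2)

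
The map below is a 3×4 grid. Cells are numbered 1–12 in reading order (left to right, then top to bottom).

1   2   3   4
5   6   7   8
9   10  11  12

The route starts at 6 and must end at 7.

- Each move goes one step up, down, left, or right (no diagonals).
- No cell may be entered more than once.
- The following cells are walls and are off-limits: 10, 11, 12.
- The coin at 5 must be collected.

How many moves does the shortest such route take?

Any route passes through 5 somewhere between 6 and 7. Summing Manhattan distances along the two legs (6 → 5 → 7) gives a lower bound of 1 + 2 = 3 moves.
The shortest route satisfying every rule uses 5 moves: 6 → 5 → 1 → 2 → 3 → 7.
The no-revisit rule (legs can't share cells) pushes the minimum above the 3-move bound; an exhaustive check rules out every length from 3 to 4, leaving 5 as the minimum.

5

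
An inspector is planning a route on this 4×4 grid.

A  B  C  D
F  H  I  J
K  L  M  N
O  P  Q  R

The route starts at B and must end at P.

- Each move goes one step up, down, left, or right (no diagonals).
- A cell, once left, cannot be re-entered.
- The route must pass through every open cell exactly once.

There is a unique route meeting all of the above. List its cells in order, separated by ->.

Need to visit all 16 open cells exactly once, starting at B and ending at P.
Cell D has only two open neighbours (J and C), so the path must pass straight through it: one of those is the cell it's entered from and the other is where it exits.
Route from B: left to A, down to F, 2× right (reaching I), up to C, right to D, 3× down (reaching R), left to Q, up to M, 2× left (reaching K), down to O, right to P — 15 moves in all.
Check: all 16 open cells covered.

B -> A -> F -> H -> I -> C -> D -> J -> N -> R -> Q -> M -> L -> K -> O -> P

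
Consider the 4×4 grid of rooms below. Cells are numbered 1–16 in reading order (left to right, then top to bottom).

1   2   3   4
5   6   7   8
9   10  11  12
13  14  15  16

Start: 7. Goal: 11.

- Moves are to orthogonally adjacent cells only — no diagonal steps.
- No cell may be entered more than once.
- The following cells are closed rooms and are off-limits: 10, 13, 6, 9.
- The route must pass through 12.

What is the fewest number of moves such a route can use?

Any route passes through 12 somewhere between 7 and 11. Summing Manhattan distances along the two legs (7 → 12 → 11) gives a lower bound of 2 + 1 = 3 moves.
A route of 3 moves achieves this: 7 → 8 → 12 → 11.
Since 3 matches the lower bound, it is optimal.

3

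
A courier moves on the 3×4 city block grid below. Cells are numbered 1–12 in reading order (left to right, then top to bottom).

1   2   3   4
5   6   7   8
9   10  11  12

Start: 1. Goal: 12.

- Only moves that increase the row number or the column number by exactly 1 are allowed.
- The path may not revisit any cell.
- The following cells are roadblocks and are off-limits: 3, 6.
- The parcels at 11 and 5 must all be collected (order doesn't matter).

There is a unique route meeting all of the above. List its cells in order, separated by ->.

Moves only go right or down, so the column and row indices never decrease.
Route from 1: down 2 to 9, right 3 to 12 — 5 moves in all.
Check: all required cells visited.

1 -> 5 -> 9 -> 10 -> 11 -> 12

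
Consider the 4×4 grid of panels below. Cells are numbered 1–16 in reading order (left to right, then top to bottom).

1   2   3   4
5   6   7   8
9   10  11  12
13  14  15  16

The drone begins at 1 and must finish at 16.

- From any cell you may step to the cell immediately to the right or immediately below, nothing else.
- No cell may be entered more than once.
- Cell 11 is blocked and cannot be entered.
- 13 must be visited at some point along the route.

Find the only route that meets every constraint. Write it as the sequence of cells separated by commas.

Moves only go right or down, so the column and row indices never decrease.
Route from 1: down 3 to 13, right 3 to 16 — 6 moves in all.
Check: all required cells visited.

1, 5, 9, 13, 14, 15, 16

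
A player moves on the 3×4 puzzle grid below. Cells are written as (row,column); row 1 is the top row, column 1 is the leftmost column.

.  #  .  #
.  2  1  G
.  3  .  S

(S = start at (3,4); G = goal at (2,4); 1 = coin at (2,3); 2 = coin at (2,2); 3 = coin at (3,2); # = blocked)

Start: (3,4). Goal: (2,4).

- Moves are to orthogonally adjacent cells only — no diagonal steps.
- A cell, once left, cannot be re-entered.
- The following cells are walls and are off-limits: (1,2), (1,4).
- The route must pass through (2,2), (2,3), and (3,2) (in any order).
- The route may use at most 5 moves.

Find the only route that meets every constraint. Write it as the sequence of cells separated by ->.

The budget equals the shortest possible length, so every move has to be on a shortest route through the required cells.
Route from (3,4): 2× left (reaching (3,2)), up to (2,2), 2× right (reaching (2,4)) — 5 moves in all.
Check: all required cells visited; 5 ≤ 5 moves.

(3,4) -> (3,3) -> (3,2) -> (2,2) -> (2,3) -> (2,4)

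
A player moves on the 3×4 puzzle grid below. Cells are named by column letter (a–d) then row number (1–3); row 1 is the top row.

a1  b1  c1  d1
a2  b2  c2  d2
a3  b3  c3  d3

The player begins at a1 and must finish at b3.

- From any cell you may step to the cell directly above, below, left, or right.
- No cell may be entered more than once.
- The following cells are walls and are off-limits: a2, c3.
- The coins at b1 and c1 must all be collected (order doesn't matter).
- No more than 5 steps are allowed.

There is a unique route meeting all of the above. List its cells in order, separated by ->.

The 5-move cap with required stops at b1, c1 leaves no slack for detours.
Route from a1: 2× right (reaching c1), down to c2, left to b2, down to b3 — 5 moves in all.
Check: all required cells visited; 5 ≤ 5 moves.

a1 -> b1 -> c1 -> c2 -> b2 -> b3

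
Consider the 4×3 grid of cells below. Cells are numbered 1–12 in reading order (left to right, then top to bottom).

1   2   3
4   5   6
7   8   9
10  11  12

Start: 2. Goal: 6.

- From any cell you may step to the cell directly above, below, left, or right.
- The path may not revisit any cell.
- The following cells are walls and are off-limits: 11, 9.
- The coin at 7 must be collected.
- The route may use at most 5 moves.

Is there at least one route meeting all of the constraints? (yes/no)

Even ignoring the no-revisit rule, getting from 2 to 6 via 7 needs at least 3 + 3 = 6 moves (Manhattan distance per leg), which exceeds the 5-move limit.

no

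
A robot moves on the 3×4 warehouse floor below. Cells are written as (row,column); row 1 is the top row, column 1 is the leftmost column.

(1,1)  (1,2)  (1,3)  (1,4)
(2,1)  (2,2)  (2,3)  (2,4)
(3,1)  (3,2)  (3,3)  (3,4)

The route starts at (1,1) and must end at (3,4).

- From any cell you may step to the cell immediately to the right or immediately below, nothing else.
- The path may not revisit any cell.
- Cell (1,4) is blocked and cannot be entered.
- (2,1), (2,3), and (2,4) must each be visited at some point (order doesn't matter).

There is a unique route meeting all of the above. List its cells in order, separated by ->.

(1,1) -> (2,1) -> (2,2) -> (2,3) -> (2,4) -> (3,4)

Moves only go right or down, so the column and row indices never decrease.
Route from (1,1): down to (2,1), 3× right (reaching (2,4)), down to (3,4) — 5 moves in all.
Check: all required cells visited.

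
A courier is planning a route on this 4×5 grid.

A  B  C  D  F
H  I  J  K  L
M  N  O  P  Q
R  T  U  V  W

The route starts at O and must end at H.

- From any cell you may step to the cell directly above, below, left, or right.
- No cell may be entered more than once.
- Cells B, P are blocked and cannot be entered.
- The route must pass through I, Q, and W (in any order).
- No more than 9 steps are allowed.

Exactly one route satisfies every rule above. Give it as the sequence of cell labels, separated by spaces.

O U V W Q L K J I H

The 9-move cap with required stops at I, Q, W leaves no slack for detours.
Route from O: down to U, 2× right (reaching W), 2× up (reaching L), 4× left (reaching H) — 9 moves in all.
Check: all required cells visited; 9 ≤ 9 moves.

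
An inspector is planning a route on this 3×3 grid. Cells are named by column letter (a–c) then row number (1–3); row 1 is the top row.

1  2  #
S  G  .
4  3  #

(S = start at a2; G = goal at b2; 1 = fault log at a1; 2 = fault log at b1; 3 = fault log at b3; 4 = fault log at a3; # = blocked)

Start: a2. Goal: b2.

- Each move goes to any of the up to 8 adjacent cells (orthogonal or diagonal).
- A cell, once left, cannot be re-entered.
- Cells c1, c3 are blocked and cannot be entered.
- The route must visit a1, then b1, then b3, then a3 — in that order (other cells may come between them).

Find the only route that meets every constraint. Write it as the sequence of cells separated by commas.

a2, a1, b1, c2, b3, a3, b2

The waypoints must appear in the order a1, b1, b3, a3, with no cell reused.
Route from a2: up to a1, right to b1, down-right to c2, down-left to b3, left to a3, up-right to b2 — 6 moves in all.
Check: order respected (1 at step 1, 2 at step 2, 3 at step 4, 4 at step 5).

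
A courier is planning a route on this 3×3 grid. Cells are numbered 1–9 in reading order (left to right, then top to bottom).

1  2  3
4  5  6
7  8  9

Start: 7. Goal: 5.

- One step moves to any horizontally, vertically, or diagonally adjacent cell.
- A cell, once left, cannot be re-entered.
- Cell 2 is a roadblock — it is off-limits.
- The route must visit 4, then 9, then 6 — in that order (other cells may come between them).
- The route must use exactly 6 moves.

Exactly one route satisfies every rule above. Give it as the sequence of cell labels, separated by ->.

7 -> 4 -> 8 -> 9 -> 6 -> 3 -> 5

The waypoints must appear in the order 4, 9, 6, with no cell reused.
Route from 7: up 1 to 4, down-right 1 to 8, right 1 to 9, up 2 to 3, down-left 1 to 5 — 6 moves in all.
Check: order respected (4 at step 1, 9 at step 3, 6 at step 4); 6 moves as required.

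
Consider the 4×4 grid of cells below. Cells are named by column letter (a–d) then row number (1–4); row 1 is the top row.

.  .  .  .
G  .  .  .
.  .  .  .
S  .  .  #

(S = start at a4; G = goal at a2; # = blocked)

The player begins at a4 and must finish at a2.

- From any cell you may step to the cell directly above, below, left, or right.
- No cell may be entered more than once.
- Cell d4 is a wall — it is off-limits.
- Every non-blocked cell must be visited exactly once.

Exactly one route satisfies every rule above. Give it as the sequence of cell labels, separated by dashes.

a4 - a3 - b3 - b4 - c4 - c3 - d3 - d2 - d1 - c1 - c2 - b2 - b1 - a1 - a2

Need to visit all 15 open cells exactly once, starting at a4 and ending at a2.
Cell c4 has only two open neighbours (c3 and b4), so the path must pass straight through it: one of those is the cell it's entered from and the other is where it exits.
Route from a4: up 1 to a3, right 1 to b3, down 1 to b4, right 1 to c4, up 1 to c3, right 1 to d3, up 2 to d1, left 1 to c1, down 1 to c2, left 1 to b2, up 1 to b1, left 1 to a1, down 1 to a2 — 14 moves in all.
Check: all 15 open cells covered.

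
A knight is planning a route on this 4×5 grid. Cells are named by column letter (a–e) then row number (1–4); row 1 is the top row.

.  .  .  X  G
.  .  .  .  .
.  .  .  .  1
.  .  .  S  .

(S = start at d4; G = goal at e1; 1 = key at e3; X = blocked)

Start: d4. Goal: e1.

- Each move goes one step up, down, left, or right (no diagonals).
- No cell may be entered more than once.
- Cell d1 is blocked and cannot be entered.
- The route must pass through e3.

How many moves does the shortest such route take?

4

Any route passes through e3 somewhere between d4 and e1. Summing Manhattan distances along the two legs (d4 → e3 → e1) gives a lower bound of 2 + 2 = 4 moves.
A route of 4 moves achieves this: d4 → d3 → e3 → e2 → e1.
Since 4 matches the lower bound, it is optimal.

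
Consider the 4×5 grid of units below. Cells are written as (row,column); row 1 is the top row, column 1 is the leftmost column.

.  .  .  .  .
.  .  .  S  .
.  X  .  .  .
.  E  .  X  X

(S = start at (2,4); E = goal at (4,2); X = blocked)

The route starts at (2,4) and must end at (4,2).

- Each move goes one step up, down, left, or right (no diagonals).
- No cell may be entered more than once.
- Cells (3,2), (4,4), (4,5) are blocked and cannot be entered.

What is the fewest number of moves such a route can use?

The Manhattan distance from (2,4) to (4,2) is |2−4| + |4−2| = 4, so at least 4 moves are needed.
A route of 4 moves achieves this: (2,4) → (3,4) → (3,3) → (4,3) → (4,2).
Since 4 matches the lower bound, it is optimal.

4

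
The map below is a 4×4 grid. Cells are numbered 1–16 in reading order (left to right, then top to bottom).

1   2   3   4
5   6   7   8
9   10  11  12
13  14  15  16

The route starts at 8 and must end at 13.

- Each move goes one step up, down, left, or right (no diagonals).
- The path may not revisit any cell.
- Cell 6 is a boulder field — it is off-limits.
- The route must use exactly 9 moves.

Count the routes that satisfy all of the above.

6

Need simple routes of exactly 9 moves from 8 to 13 (Manhattan distance 5, so 2 moves are spent on a detour and 2 undoing it).
Enumerating: 8 4 3 7 11 15 14 10 9 13 | 8 4 3 7 11 12 16 15 14 13 | 8 4 3 2 1 5 9 10 14 13 | 8 12 11 7 3 2 1 5 9 13 | 8 7 3 2 1 5 9 10 14 13 | 8 7 11 12 16 15 14 10 9 13.
That gives 6 routes.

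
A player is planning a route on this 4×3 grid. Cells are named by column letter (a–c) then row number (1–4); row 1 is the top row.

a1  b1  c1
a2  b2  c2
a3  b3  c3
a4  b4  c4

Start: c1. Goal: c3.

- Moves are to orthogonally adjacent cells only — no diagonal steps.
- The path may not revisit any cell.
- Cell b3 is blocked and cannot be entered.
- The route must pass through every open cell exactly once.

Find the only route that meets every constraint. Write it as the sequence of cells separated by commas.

c1, c2, b2, b1, a1, a2, a3, a4, b4, c4, c3

Need to visit all 11 open cells exactly once, starting at c1 and ending at c3.
Cell a4 has only two open neighbours (a3 and b4), so the path must pass straight through it: one of those is the cell it's entered from and the other is where it exits.
Route from c1: down to c2, left to b2, up to b1, left to a1, 3× down (reaching a4), 2× right (reaching c4), up to c3 — 10 moves in all.
Check: all 11 open cells covered.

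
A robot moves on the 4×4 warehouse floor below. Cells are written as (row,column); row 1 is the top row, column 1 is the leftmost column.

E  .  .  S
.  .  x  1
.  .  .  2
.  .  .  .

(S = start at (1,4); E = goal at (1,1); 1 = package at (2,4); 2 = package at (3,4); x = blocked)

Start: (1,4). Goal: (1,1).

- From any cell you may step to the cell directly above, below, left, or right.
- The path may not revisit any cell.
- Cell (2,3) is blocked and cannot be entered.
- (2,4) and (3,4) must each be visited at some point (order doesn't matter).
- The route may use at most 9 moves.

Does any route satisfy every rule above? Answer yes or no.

yes

One route that works: (1,4) → (2,4) → (3,4) → (3,3) → (3,2) → (2,2) → (1,2) → (1,1).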